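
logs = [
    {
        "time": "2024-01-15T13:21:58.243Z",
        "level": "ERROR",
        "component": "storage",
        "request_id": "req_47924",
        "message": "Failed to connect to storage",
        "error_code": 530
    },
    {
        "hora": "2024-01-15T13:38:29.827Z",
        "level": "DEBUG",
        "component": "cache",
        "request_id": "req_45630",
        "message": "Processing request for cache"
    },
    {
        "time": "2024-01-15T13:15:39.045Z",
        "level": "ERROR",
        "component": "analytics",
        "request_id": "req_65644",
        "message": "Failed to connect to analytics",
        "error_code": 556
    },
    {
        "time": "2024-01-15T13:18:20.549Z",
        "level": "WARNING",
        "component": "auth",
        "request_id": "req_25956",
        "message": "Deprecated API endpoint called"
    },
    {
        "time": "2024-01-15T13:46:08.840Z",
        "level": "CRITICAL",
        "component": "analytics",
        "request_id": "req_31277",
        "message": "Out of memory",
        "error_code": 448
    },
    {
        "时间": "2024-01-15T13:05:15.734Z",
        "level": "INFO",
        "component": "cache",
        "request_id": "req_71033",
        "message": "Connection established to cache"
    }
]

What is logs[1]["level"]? "DEBUG"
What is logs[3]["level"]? "WARNING"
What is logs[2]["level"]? "ERROR"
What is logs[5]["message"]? "Connection established to cache"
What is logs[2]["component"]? "analytics"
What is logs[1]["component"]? "cache"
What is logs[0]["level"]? "ERROR"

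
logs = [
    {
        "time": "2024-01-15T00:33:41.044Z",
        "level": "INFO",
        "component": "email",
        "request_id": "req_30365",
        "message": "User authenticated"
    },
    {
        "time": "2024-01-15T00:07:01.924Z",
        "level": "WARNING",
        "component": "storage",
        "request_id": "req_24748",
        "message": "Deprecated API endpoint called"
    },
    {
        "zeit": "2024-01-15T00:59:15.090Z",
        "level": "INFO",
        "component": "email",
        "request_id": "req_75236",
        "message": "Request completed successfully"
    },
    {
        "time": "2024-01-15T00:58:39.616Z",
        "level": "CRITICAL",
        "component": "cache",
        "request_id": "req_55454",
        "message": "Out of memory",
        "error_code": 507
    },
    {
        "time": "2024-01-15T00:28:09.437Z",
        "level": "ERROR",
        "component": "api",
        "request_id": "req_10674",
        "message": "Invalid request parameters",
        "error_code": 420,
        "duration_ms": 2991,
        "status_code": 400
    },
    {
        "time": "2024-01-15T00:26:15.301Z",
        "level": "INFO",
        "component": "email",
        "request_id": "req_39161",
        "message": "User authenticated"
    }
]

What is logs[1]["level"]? "WARNING"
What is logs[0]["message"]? "User authenticated"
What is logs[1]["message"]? "Deprecated API endpoint called"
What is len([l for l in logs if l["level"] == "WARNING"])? 1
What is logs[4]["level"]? "ERROR"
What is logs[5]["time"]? "2024-01-15T00:26:15.301Z"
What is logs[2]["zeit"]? "2024-01-15T00:59:15.090Z"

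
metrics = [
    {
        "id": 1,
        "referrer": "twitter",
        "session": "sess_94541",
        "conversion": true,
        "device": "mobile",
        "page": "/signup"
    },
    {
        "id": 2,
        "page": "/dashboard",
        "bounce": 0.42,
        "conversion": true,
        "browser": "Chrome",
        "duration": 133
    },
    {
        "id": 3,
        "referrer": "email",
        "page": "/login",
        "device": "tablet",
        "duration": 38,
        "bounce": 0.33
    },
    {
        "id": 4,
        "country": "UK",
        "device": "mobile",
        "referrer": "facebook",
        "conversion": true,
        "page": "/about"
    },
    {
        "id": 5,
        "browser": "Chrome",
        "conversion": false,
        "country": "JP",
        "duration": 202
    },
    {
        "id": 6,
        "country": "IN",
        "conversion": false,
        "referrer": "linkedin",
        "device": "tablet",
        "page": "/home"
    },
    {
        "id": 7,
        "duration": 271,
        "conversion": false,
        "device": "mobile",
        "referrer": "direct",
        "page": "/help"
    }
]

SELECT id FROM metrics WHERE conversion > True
[]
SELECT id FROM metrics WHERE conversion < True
[5, 6, 7]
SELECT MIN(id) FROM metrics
1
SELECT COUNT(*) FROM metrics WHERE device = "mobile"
3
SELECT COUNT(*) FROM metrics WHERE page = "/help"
1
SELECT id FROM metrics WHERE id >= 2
[2, 3, 4, 5, 6, 7]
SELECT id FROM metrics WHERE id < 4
[1, 2, 3]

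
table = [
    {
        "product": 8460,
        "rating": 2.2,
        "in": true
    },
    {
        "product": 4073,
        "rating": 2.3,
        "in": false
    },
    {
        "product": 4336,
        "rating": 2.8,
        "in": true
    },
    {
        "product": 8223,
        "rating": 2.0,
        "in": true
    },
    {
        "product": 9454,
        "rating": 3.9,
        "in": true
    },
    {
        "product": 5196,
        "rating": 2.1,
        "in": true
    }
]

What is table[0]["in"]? True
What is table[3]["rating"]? 2.0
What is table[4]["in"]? True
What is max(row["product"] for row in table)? 9454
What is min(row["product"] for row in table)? 4073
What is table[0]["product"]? 8460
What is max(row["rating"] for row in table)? 3.9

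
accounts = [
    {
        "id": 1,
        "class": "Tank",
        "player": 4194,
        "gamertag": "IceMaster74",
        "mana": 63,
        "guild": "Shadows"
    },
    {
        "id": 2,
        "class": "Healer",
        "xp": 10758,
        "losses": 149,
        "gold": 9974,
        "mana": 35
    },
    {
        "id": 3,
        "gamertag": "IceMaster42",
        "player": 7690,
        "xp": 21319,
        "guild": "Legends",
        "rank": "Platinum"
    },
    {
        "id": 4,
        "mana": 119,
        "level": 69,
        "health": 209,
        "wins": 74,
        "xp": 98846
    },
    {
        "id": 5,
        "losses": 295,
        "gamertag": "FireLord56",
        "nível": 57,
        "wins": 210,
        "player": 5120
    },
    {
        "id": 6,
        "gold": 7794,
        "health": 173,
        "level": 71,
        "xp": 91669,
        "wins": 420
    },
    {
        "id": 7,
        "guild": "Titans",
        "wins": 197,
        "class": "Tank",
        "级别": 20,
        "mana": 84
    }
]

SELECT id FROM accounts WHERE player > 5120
[3]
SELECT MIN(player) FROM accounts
4194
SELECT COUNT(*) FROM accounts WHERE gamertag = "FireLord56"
1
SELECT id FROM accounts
[1, 2, 3, 4, 5, 6, 7]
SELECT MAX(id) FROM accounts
7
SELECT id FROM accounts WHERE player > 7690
[]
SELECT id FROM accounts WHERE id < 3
[1, 2]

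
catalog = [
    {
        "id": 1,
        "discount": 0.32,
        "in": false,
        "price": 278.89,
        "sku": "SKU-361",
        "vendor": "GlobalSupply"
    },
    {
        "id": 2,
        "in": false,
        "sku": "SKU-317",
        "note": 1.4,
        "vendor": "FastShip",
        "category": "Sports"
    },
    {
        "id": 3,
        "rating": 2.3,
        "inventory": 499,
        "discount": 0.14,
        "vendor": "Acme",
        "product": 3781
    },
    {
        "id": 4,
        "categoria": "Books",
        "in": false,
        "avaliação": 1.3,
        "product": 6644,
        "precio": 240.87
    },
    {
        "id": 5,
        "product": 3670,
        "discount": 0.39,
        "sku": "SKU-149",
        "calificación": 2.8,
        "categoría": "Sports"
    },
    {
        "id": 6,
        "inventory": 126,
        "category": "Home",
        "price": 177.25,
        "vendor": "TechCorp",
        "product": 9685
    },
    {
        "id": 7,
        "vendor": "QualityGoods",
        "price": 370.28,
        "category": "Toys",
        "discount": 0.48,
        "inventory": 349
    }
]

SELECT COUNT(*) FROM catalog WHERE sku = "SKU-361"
1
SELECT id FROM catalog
[1, 2, 3, 4, 5, 6, 7]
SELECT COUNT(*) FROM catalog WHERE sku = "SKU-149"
1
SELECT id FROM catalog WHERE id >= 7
[7]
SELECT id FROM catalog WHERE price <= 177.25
[6]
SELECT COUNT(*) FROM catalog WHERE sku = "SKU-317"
1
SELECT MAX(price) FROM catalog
370.28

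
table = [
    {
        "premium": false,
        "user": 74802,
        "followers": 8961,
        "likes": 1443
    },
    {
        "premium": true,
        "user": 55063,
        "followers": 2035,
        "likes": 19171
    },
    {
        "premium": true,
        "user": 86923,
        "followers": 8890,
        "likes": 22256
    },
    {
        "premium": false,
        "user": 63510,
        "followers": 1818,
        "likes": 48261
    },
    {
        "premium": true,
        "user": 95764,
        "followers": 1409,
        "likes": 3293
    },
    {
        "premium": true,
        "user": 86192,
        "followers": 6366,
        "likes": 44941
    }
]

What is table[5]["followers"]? 6366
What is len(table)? 6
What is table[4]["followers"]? 1409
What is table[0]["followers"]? 8961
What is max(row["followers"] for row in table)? 8961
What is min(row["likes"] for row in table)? 1443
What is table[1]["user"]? 55063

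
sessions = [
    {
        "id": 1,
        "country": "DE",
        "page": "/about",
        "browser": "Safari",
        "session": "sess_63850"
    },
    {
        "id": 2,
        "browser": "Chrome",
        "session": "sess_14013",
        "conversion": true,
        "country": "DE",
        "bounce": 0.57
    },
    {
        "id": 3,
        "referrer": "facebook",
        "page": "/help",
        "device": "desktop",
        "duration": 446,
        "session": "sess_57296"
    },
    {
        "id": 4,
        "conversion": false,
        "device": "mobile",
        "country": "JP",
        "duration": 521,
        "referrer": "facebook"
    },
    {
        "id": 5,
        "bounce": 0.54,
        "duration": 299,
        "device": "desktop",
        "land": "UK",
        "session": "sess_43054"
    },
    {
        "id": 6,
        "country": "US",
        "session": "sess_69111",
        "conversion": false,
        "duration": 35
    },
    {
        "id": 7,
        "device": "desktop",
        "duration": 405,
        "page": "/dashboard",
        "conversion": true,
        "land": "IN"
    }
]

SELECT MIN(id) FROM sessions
1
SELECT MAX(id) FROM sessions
7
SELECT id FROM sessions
[1, 2, 3, 4, 5, 6, 7]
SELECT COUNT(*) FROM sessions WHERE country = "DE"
2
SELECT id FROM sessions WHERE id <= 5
[1, 2, 3, 4, 5]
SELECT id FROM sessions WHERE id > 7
[]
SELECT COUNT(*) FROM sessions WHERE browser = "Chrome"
1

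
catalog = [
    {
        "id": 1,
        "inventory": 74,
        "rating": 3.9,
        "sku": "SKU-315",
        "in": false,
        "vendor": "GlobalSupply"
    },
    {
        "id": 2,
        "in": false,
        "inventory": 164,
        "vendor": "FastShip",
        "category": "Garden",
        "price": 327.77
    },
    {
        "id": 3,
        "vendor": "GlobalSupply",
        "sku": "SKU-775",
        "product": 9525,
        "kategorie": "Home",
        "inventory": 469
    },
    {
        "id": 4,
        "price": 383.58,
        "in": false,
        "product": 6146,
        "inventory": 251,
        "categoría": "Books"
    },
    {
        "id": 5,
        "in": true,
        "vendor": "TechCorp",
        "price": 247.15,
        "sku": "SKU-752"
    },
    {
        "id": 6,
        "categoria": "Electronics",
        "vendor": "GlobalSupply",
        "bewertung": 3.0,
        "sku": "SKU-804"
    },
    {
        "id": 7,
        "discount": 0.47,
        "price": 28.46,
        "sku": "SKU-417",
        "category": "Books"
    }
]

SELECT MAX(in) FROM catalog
True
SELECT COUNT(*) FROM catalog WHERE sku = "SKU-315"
1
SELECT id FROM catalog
[1, 2, 3, 4, 5, 6, 7]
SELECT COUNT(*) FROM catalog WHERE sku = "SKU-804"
1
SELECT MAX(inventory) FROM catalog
469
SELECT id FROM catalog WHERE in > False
[5]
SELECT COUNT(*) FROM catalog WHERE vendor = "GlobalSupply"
3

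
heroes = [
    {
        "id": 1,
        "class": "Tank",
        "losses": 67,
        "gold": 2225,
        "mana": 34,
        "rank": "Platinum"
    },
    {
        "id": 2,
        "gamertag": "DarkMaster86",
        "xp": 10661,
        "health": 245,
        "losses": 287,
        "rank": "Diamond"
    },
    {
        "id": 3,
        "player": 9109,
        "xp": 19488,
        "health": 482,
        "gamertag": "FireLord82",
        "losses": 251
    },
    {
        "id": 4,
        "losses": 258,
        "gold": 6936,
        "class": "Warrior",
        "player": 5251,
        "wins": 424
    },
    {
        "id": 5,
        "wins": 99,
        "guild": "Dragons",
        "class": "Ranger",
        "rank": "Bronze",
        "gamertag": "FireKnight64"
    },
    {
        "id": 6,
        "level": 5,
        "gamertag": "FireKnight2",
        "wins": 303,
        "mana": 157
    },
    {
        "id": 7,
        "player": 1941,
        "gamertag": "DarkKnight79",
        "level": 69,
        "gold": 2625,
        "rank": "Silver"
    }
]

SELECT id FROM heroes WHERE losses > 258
[2]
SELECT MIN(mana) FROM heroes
34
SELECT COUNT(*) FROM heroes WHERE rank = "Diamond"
1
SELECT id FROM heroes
[1, 2, 3, 4, 5, 6, 7]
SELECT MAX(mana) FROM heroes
157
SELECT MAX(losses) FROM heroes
287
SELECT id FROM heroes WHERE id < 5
[1, 2, 3, 4]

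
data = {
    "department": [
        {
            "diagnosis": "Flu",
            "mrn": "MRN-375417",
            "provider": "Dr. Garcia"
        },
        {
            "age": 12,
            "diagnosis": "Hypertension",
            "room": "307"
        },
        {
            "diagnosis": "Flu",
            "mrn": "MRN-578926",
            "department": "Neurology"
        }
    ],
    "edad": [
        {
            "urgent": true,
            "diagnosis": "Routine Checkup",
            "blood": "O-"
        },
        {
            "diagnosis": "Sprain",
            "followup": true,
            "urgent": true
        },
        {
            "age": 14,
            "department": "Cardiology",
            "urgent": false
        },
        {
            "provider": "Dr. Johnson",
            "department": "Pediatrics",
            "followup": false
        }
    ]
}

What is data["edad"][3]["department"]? "Pediatrics"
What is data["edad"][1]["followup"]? True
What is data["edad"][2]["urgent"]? False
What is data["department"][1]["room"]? "307"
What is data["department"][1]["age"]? 12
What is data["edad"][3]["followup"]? False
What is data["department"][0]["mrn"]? "MRN-375417"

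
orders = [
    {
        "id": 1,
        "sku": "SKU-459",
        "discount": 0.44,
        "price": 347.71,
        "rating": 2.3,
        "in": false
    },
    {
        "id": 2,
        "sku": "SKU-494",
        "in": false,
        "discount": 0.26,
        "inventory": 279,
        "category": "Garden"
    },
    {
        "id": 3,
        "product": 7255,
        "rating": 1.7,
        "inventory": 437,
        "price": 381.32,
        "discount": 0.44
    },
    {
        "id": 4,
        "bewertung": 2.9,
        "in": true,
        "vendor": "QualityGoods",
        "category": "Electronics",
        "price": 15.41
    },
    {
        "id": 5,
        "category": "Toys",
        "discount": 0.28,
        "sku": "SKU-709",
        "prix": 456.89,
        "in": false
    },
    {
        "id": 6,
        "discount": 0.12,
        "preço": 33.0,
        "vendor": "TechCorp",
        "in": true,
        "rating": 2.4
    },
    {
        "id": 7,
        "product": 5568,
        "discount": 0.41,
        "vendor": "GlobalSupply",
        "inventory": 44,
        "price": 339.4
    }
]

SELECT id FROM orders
[1, 2, 3, 4, 5, 6, 7]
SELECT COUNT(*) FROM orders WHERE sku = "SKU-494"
1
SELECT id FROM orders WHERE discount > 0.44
[]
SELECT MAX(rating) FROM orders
2.4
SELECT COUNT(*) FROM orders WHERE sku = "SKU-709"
1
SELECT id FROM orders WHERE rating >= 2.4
[6]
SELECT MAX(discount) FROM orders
0.44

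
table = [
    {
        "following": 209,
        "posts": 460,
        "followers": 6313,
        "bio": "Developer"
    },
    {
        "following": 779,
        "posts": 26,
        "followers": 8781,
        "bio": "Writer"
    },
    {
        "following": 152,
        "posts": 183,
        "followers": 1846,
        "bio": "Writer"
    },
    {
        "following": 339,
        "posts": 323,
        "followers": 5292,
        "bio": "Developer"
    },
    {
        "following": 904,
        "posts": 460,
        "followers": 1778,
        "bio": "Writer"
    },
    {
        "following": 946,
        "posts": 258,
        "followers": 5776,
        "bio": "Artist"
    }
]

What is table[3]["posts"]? 323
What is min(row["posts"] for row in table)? 26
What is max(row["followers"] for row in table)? 8781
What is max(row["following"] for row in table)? 946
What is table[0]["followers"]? 6313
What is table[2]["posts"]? 183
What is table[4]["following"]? 904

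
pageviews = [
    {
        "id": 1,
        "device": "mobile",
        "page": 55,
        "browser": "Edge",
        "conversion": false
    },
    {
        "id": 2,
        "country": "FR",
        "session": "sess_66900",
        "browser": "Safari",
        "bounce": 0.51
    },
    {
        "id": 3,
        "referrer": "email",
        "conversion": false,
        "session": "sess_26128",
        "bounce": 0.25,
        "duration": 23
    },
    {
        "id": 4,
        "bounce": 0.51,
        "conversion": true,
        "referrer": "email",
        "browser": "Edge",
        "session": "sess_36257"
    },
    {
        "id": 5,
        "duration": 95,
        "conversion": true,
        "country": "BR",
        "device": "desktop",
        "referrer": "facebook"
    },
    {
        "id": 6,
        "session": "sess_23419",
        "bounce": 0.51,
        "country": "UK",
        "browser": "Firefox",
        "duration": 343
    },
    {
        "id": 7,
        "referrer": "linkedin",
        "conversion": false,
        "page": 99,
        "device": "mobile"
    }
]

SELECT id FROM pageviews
[1, 2, 3, 4, 5, 6, 7]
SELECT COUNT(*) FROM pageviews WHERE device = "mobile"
2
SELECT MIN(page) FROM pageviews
55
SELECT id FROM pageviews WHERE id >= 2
[2, 3, 4, 5, 6, 7]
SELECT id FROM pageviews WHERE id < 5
[1, 2, 3, 4]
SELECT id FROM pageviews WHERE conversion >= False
[1, 3, 4, 5, 7]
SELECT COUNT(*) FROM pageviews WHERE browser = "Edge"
2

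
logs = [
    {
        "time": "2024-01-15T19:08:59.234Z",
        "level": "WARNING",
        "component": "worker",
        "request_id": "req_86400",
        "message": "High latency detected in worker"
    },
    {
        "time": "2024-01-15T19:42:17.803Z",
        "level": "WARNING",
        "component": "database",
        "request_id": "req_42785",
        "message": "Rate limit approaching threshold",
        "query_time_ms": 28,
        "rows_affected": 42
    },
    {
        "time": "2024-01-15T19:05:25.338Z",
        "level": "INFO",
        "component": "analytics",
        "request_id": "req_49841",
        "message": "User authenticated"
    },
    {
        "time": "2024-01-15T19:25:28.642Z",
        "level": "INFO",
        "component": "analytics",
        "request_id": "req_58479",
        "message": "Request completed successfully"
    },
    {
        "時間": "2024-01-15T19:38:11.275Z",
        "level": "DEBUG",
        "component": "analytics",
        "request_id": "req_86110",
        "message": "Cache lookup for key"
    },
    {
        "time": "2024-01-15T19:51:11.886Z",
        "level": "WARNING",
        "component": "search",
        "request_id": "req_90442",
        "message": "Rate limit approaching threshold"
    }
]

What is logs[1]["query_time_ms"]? 28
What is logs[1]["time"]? "2024-01-15T19:42:17.803Z"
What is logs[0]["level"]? "WARNING"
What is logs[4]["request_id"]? "req_86110"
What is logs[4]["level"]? "DEBUG"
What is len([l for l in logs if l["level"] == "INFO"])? 2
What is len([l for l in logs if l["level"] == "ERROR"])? 0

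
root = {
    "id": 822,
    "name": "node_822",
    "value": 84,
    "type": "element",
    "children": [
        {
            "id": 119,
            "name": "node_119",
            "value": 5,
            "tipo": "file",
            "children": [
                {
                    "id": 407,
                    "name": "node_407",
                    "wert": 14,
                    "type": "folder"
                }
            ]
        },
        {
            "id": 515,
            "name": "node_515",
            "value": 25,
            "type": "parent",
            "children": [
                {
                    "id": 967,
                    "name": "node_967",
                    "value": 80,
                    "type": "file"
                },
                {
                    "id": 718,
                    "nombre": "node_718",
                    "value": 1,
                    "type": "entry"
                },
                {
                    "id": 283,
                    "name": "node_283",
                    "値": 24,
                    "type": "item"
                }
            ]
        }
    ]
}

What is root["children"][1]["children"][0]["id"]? 967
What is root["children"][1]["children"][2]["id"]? 283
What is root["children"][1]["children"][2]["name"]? "node_283"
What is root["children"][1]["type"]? "parent"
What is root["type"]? "element"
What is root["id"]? 822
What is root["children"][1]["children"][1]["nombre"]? "node_718"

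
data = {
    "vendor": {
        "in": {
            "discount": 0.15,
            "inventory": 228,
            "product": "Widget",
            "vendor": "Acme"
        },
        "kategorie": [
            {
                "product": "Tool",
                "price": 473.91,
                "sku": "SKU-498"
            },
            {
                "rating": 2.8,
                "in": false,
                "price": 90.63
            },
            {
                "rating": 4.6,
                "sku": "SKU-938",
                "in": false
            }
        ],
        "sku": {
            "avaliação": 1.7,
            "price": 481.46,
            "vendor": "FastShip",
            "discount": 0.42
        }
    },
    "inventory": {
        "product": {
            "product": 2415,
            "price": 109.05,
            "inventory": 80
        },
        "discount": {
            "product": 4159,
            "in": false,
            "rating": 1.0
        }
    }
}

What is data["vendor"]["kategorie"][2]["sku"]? "SKU-938"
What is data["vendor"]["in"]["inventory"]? 228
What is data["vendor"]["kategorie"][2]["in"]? False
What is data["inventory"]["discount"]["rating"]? 1.0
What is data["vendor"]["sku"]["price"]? 481.46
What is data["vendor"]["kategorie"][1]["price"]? 90.63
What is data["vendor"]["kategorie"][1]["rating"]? 2.8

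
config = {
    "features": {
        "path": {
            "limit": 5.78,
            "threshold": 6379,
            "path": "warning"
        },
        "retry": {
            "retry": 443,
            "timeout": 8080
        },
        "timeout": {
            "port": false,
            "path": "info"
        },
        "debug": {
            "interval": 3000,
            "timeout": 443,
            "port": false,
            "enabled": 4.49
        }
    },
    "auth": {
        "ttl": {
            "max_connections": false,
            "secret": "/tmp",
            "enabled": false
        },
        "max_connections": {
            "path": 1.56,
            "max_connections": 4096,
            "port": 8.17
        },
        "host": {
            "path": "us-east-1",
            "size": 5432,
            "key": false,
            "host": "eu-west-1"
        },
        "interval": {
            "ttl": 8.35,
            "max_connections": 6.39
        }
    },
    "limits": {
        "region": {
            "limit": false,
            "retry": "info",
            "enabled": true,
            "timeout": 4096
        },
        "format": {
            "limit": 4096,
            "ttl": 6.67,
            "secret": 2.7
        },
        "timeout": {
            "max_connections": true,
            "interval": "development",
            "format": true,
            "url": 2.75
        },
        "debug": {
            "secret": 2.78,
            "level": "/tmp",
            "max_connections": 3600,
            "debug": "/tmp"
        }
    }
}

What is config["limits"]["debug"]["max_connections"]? 3600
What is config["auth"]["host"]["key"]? False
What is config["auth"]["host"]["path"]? "us-east-1"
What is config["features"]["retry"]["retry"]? 443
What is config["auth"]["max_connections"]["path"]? 1.56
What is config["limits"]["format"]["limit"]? 4096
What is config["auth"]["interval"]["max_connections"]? 6.39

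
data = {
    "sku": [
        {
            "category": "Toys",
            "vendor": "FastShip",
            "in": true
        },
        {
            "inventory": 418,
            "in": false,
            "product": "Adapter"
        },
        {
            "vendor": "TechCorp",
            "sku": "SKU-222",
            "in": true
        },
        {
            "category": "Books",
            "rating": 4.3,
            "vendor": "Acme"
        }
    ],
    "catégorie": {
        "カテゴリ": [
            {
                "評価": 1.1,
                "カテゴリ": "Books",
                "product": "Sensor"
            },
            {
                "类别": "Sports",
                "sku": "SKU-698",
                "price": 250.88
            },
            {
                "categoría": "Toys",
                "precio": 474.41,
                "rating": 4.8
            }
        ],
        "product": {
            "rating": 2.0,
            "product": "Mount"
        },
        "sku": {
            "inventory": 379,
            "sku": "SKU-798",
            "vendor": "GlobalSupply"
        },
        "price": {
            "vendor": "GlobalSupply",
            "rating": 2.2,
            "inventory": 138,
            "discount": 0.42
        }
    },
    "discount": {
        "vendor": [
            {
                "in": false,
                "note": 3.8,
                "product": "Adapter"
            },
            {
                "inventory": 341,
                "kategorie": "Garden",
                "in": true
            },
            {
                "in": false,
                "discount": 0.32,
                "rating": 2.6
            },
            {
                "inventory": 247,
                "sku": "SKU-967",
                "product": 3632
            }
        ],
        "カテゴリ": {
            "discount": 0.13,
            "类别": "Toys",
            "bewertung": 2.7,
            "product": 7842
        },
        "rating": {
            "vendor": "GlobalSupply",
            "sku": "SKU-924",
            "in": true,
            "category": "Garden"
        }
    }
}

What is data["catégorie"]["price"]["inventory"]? 138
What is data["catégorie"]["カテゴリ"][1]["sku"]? "SKU-698"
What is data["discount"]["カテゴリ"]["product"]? 7842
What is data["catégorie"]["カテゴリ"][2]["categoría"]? "Toys"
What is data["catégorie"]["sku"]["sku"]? "SKU-798"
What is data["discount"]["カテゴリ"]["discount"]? 0.13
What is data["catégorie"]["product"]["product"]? "Mount"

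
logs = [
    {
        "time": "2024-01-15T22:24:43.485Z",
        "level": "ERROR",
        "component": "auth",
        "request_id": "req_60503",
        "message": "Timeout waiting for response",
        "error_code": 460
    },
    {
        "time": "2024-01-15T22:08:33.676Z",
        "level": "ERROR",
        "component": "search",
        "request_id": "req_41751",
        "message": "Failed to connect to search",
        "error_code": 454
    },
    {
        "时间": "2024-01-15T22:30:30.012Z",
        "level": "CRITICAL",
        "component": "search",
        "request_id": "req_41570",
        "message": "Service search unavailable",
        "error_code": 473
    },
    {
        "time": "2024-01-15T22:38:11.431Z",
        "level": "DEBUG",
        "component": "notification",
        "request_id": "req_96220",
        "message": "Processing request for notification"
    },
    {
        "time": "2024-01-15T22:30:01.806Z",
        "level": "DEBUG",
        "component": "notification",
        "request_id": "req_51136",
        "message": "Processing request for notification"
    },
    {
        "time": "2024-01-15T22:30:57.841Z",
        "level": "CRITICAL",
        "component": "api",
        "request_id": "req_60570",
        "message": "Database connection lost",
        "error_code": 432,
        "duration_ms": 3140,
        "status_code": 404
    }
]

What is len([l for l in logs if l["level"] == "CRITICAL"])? 2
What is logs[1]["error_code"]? 454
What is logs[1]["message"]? "Failed to connect to search"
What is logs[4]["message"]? "Processing request for notification"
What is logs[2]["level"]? "CRITICAL"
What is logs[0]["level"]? "ERROR"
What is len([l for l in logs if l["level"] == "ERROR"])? 2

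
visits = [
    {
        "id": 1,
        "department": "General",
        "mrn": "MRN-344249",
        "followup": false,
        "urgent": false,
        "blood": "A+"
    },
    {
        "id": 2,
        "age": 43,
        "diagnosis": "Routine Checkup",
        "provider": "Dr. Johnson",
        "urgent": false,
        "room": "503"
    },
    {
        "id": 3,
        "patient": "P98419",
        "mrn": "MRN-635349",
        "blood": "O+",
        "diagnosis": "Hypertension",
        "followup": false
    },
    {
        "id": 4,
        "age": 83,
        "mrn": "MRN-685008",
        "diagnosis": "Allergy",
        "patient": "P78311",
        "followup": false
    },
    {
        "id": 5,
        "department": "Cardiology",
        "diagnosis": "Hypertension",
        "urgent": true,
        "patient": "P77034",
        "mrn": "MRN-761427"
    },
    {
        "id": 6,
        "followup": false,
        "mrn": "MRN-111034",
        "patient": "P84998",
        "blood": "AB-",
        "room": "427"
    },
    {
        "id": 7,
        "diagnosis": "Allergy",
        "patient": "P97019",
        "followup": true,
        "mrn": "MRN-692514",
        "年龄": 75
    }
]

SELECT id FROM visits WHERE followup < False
[]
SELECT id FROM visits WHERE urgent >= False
[1, 2, 5]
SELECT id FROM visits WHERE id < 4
[1, 2, 3]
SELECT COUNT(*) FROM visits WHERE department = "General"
1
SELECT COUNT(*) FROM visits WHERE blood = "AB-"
1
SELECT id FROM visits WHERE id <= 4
[1, 2, 3, 4]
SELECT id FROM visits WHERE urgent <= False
[1, 2]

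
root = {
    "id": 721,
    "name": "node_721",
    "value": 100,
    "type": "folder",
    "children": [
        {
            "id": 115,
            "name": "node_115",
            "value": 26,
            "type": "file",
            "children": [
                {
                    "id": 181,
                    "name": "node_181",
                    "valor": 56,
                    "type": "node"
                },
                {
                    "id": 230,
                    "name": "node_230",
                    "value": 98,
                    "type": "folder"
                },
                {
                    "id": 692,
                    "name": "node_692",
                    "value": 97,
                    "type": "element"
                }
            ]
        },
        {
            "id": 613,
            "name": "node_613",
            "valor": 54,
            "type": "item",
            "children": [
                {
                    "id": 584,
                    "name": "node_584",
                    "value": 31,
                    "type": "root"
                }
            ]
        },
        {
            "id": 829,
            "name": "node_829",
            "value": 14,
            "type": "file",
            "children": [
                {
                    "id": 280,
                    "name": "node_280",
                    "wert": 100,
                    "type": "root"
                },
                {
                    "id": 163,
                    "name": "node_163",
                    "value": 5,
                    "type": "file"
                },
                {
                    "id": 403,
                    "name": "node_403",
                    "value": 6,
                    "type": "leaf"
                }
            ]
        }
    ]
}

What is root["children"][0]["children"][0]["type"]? "node"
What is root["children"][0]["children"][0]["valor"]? 56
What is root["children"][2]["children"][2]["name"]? "node_403"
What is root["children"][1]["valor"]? 54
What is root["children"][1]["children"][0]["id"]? 584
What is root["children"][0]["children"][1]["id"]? 230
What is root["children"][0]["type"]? "file"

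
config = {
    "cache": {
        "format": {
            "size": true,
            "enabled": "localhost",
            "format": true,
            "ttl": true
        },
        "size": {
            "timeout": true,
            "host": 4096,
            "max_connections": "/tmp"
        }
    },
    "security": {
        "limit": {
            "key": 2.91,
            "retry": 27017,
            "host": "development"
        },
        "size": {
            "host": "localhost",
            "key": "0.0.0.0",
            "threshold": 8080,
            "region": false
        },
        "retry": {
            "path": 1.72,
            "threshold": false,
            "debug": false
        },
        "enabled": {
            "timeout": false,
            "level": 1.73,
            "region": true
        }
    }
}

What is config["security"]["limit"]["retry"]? 27017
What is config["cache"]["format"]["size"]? True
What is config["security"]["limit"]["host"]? "development"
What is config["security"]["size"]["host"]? "localhost"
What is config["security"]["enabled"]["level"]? 1.73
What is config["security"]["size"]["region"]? False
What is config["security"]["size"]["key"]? "0.0.0.0"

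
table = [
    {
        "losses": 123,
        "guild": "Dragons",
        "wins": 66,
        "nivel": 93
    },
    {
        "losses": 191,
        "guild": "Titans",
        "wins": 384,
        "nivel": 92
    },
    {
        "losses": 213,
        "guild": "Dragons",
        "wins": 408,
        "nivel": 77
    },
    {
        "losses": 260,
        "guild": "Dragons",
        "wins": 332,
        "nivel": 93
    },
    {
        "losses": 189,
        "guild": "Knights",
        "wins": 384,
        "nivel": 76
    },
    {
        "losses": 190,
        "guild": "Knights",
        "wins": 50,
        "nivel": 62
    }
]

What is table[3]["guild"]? "Dragons"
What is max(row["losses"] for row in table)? 260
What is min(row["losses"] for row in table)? 123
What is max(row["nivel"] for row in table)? 93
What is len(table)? 6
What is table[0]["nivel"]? 93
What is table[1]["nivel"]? 92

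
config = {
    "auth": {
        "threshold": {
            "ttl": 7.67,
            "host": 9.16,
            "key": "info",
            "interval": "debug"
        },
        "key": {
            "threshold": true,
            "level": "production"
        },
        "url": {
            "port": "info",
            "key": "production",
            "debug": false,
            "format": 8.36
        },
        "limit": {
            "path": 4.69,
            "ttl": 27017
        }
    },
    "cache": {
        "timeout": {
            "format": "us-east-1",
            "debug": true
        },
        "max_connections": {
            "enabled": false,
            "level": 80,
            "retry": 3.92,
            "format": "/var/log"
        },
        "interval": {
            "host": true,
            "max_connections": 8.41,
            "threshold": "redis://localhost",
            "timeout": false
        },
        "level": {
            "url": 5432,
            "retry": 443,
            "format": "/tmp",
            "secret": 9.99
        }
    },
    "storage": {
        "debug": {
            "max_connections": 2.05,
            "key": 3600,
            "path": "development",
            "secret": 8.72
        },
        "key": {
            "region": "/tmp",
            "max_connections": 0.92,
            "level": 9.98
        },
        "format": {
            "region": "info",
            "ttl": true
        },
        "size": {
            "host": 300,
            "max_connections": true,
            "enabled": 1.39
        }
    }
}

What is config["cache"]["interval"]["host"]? True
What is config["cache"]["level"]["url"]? 5432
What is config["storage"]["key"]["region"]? "/tmp"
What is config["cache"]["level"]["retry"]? 443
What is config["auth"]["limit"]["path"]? 4.69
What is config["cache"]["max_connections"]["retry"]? 3.92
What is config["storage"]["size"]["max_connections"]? True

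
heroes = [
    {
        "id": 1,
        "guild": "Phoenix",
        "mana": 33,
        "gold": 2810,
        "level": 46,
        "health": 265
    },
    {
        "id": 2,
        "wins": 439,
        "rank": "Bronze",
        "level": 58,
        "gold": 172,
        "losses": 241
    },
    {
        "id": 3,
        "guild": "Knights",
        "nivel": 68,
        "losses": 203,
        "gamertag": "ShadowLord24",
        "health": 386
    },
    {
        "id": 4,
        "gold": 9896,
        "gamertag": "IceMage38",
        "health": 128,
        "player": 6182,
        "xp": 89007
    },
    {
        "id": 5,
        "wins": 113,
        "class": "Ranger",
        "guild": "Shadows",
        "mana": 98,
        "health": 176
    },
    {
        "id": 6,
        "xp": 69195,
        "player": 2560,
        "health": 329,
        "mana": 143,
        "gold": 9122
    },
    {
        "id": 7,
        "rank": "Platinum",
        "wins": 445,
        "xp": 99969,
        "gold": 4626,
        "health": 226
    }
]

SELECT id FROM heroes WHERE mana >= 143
[6]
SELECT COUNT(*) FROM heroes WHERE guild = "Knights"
1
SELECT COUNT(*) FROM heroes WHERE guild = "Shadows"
1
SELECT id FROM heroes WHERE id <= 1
[1]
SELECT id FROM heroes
[1, 2, 3, 4, 5, 6, 7]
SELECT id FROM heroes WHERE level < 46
[]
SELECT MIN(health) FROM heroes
128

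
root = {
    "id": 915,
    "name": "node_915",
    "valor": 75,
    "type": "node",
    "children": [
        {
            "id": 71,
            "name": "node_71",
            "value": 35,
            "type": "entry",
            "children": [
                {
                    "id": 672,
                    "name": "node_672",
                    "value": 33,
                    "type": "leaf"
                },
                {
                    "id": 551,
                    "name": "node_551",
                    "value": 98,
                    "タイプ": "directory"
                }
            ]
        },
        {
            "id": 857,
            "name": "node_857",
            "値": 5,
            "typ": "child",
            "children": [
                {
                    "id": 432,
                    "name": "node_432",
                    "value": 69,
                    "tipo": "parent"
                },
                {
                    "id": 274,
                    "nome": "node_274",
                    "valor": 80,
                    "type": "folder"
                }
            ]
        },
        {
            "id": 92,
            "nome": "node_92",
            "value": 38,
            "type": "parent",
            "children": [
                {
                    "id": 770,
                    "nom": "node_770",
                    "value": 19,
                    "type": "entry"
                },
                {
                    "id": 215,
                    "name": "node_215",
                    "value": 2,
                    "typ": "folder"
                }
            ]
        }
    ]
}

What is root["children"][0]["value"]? 35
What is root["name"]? "node_915"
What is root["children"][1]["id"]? 857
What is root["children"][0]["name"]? "node_71"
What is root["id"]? 915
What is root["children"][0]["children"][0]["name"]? "node_672"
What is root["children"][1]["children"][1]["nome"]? "node_274"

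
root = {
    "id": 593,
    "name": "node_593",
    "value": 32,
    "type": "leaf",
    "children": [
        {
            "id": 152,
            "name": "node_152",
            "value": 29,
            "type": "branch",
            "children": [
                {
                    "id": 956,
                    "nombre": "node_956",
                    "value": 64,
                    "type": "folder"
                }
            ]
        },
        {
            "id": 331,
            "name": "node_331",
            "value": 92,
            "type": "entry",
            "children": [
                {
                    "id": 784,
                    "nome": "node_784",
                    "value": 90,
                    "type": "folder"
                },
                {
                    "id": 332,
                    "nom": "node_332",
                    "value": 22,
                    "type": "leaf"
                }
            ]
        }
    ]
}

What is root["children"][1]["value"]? 92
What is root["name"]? "node_593"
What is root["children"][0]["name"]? "node_152"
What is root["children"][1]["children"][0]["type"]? "folder"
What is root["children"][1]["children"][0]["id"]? 784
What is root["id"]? 593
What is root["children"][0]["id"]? 152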